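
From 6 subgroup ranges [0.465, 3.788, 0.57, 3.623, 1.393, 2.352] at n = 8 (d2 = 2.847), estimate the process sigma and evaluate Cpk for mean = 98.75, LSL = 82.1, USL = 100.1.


R_bar = (0.465 + 3.788 + 0.57 + 3.623 + 1.393 + 2.352) / 6 = 2.0318333
sigma = R_bar / d2 = 2.0318333 / 2.847 = 0.7136752
Cp = (USL - LSL)/(6*sigma) = (100.1 - 82.1)/(6*0.7136752) = 4.2036
Cpu = (100.1 - 98.75)/(3*0.7136752) = 0.6305
Cpl = (98.75 - 82.1)/(3*0.7136752) = 7.7766
Cpk = min(Cpu, Cpl) = 0.6305

0.6305


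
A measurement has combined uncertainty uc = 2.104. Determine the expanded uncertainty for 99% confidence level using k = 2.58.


U = k * uc
U = 2.58 * 2.104
U = 5.4283

5.4283


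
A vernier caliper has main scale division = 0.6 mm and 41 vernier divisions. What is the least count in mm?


LC = MSD / n_div
= 0.6 / 41
= 0.0146

0.0146


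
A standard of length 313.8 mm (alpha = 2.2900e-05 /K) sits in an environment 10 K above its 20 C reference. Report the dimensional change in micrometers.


dL = L * alpha * dT
= 313.8 * 2.2900e-05 * 10
= 0.0718602 mm
dL_um = 0.0718602 * 1000 = 71.8602 um

71.8602


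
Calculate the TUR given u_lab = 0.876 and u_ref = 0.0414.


TUR = u_lab / u_ref
= 0.876 / 0.0414
= 21.1594

21.1594


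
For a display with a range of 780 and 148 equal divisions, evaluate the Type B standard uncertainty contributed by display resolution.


resolution = range / divisions
resolution = 780 / 148 = 5.2702703
u_res = resolution / (2*sqrt(3))
u_res = 5.2702703 / 3.4641016
u_res = 1.5214

1.5214


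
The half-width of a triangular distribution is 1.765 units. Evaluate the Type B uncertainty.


u_B = half_width / sqrt(6)
u_B = 1.765 / 2.4494897
u_B = 0.7206

0.7206


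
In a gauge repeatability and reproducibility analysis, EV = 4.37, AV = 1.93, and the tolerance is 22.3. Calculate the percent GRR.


GRR = sqrt(EV^2 + AV^2) = sqrt(4.37^2 + 1.93^2) = 4.7772168
%GRR = GRR / tol * 100 = 4.7772168 / 22.3 * 100
%GRR = 21.4225

21.4225


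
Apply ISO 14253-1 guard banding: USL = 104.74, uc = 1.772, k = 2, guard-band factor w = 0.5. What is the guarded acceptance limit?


U = k * uc = 2 * 1.772 = 3.544
guard band g = w * U = 0.5 * 3.544 = 1.772
AL = USL - g = 104.74 - 1.772
AL = 102.9680

102.9680


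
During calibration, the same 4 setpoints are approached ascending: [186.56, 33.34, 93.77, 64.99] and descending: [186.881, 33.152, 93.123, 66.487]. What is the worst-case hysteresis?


|186.56 - 186.881| = 0.3210
|33.34 - 33.152| = 0.1880
|93.77 - 93.123| = 0.6470
|64.99 - 66.487| = 1.4970
hysteresis = max(diffs) = 1.4970

1.4970


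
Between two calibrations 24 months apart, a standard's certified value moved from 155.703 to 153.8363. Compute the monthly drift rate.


rate = (v2 - v1) / months
= (153.8363 - 155.703) / 24
= -1.8667 / 24
= -0.0778

-0.0778


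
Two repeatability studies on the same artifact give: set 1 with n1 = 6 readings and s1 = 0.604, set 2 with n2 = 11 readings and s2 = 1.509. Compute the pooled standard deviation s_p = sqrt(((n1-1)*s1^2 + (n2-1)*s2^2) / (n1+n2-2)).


s_p = sqrt(((n1-1)*s1^2 + (n2-1)*s2^2) / (n1+n2-2))
numerator = (6-1)*0.604^2 + (11-1)*1.509^2 = 1.82408 + 22.77081 = 24.59489
denominator = 6 + 11 - 2 = 15
s_p^2 = 24.59489 / 15 = 1.6396593
s_p = sqrt(1.6396593) = 1.2805

1.2805


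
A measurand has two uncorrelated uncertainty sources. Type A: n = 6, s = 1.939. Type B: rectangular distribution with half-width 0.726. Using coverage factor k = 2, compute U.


u_A = s / sqrt(n) = 1.939 / sqrt(6) = 0.79159344
u_B = half_width / sqrt(3) = 0.726 / sqrt(3) = 0.4191563
uc = sqrt(u_A^2 + u_B^2) = sqrt(0.79159344^2 + 0.4191563^2) = 0.89571881
U = k * uc = 2 * 0.89571881
U = 1.7914

1.7914


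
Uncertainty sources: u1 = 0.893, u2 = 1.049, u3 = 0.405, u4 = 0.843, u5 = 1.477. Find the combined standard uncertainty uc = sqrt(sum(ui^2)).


uc = sqrt(0.893^2 + 1.049^2 + 0.405^2 + 0.843^2 + 1.477^2)
uc = sqrt(4.954053)
uc = 2.2258

2.2258


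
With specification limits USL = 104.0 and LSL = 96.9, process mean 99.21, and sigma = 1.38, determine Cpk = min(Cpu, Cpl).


Cpu = (USL - mean) / (3*sigma) = (104.0 - 99.21) / (3*1.38) = 1.1570
Cpl = (mean - LSL) / (3*sigma) = (99.21 - 96.9) / (3*1.38) = 0.5580
Cpk = min(Cpu, Cpl) = 0.5580

0.5580


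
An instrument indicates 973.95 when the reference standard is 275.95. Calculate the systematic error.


Systematic error = measured - true
= 973.95 - 275.95
= 698.0000

698.0000


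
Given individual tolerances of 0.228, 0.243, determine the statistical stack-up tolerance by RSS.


RSS = sqrt(0.228^2 + 0.243^2)
= sqrt(0.111033)
= 0.3332

0.3332


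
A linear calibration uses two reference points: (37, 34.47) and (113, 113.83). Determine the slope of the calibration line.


slope = (y2 - y1) / (x2 - x1)
= (113.83 - 34.47) / (113 - 37)
= 79.3600 / 76
= 1.0442

1.0442


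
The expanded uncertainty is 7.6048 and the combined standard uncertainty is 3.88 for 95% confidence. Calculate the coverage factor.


k = U / uc
k = 7.6048 / 3.88
k = 1.96

1.96


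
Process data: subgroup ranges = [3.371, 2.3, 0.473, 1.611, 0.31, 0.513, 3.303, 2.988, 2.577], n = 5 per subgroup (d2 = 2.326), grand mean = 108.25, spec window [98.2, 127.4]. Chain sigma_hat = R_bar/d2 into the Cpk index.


R_bar = (3.371 + 2.3 + 0.473 + 1.611 + 0.31 + 0.513 + 3.303 + 2.988 + 2.577) / 9 = 1.9384444
sigma = R_bar / d2 = 1.9384444 / 2.326 = 0.83338108
Cp = (USL - LSL)/(6*sigma) = (127.4 - 98.2)/(6*0.83338108) = 5.8397
Cpu = (127.4 - 108.25)/(3*0.83338108) = 7.6596
Cpl = (108.25 - 98.2)/(3*0.83338108) = 4.0198
Cpk = min(Cpu, Cpl) = 4.0198

4.0198


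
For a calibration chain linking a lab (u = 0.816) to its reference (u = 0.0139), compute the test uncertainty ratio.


TUR = u_lab / u_ref
= 0.816 / 0.0139
= 58.7050

58.7050


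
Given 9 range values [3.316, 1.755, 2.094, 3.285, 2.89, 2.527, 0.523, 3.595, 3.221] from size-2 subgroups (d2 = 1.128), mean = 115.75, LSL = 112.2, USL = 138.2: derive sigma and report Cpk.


R_bar = (3.316 + 1.755 + 2.094 + 3.285 + 2.89 + 2.527 + 0.523 + 3.595 + 3.221) / 9 = 2.5784444
sigma = R_bar / d2 = 2.5784444 / 1.128 = 2.285855
Cp = (USL - LSL)/(6*sigma) = (138.2 - 112.2)/(6*2.285855) = 1.8957
Cpu = (138.2 - 115.75)/(3*2.285855) = 3.2738
Cpl = (115.75 - 112.2)/(3*2.285855) = 0.5177
Cpk = min(Cpu, Cpl) = 0.5177

0.5177


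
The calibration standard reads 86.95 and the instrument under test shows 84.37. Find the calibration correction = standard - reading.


Correction = standard - reading
= 86.95 - 84.37
= 2.5800

2.5800


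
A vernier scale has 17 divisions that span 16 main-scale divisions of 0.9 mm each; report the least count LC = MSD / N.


LC = MSD / n_div
= 0.9 / 17
= 0.0529

0.0529


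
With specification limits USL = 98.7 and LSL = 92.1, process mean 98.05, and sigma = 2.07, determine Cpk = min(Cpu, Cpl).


Cpu = (USL - mean) / (3*sigma) = (98.7 - 98.05) / (3*2.07) = 0.1047
Cpl = (mean - LSL) / (3*sigma) = (98.05 - 92.1) / (3*2.07) = 0.9581
Cpk = min(Cpu, Cpl) = 0.1047

0.1047


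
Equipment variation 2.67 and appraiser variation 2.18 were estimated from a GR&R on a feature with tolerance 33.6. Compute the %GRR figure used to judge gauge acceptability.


GRR = sqrt(EV^2 + AV^2) = sqrt(2.67^2 + 2.18^2) = 3.4469262
%GRR = GRR / tol * 100 = 3.4469262 / 33.6 * 100
%GRR = 10.2587

10.2587


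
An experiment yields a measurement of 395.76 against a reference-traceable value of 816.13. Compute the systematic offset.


Systematic error = measured - true
= 395.76 - 816.13
= -420.3700

-420.3700


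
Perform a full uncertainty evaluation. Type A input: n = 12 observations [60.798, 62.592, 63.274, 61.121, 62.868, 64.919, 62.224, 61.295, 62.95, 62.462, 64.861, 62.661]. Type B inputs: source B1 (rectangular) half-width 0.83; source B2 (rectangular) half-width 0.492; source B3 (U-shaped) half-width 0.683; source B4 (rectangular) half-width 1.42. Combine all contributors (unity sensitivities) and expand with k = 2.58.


mean = (60.798 + 62.592 + 63.274 + 61.121 + 62.868 + 64.919 + 62.224 + 61.295 + 62.95 + 62.462 + 64.861 + 62.661) / 12 = 62.66875
s = sqrt(sum((x - mean)^2)/(n-1)) = 1.2927644
u_A = s / sqrt(n) = 1.2927644 / sqrt(12) = 0.37318894
u_B1 = 0.83 / sqrt(3) = 0.47920072
u_B2 = 0.492 / sqrt(3) = 0.28405633
u_B3 = 0.683 / sqrt(2) = 0.48295393
u_B4 = 1.42 / sqrt(3) = 0.81983738
uc = sqrt(0.37318894^2 + 0.47920072^2 + 0.28405633^2 + 0.48295393^2 + 0.81983738^2) = 1.1640314
U = k * uc = 2.58 * 1.1640314
U = 3.0032

3.0032


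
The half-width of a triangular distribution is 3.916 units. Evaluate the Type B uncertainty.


u_B = half_width / sqrt(6)
u_B = 3.916 / 2.4494897
u_B = 1.5987

1.5987


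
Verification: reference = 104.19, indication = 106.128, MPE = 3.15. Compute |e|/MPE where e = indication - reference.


e = indication - reference = 106.128 - 104.19 = 1.9380
|e| = 1.9380
ratio = |e| / MPE = 1.9380 / 3.15
ratio = 0.6152

0.6152


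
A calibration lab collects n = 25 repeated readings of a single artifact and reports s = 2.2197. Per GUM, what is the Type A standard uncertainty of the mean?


u_A = s / sqrt(n)
u_A = 2.2197 / sqrt(25)
u_A = 2.2197 / 5
u_A = 0.4439

0.4439


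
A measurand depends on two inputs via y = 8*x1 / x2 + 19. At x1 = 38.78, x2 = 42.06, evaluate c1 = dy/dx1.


y = 8*x1 / x2 + 19
dy/dx1 = 8/x2
Evaluate at x2 = 42.06: c1 = 8 / 42.06
c1 = 0.1902

0.1902


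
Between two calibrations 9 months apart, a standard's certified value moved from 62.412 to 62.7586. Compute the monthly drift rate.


rate = (v2 - v1) / months
= (62.7586 - 62.412) / 9
= 0.3466 / 9
= 0.0385

0.0385


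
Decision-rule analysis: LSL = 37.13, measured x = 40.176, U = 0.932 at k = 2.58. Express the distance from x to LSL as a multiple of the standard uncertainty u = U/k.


u = U / k = 0.932 / 2.58 = 0.36124031
margin = |LSL - x| = |37.13 - 40.176| = 3.046
z = margin / u = 3.046 / 0.36124031
z = 8.4321

8.4321


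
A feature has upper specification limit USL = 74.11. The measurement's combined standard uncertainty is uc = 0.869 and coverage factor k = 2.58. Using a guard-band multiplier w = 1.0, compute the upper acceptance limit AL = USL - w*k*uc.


U = k * uc = 2.58 * 0.869 = 2.24202
guard band g = w * U = 1.0 * 2.24202 = 2.24202
AL = USL - g = 74.11 - 2.24202
AL = 71.8680

71.8680


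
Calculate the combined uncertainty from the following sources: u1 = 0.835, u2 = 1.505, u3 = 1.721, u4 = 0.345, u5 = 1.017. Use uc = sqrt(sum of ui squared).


uc = sqrt(0.835^2 + 1.505^2 + 1.721^2 + 0.345^2 + 1.017^2)
uc = sqrt(7.077405)
uc = 2.6603

2.6603


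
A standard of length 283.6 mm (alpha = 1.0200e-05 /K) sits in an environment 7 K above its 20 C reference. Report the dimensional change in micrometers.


dL = L * alpha * dT
= 283.6 * 1.0200e-05 * 7
= 0.0202490 mm
dL_um = 0.0202490 * 1000 = 20.2490 um

20.2490


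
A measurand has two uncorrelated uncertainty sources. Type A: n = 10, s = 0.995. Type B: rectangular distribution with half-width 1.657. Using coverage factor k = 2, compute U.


u_A = s / sqrt(n) = 0.995 / sqrt(10) = 0.31464663
u_B = half_width / sqrt(3) = 1.657 / sqrt(3) = 0.9566694
uc = sqrt(u_A^2 + u_B^2) = sqrt(0.31464663^2 + 0.9566694^2) = 1.0070843
U = k * uc = 2 * 1.0070843
U = 2.0142

2.0142


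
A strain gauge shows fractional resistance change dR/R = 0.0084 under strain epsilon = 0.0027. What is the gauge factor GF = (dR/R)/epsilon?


GF = (dR/R) / epsilon
= 0.0084 / 0.0027
= 3.1111

3.1111


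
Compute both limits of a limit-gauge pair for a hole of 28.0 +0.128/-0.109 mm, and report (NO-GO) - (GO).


GO = nominal - lower_tol (smallest hole = maximum material condition)
GO = 28.0 - 0.109 = 27.891
NO-GO = nominal + upper_tol (largest hole = least material condition)
NO-GO = 28.0 + 0.128 = 28.128
spread = NO-GO - GO = 28.128 - 27.891 = 0.2370

0.2370


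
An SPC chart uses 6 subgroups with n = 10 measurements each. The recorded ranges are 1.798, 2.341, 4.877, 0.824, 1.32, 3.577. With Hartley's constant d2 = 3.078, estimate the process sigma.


R_bar = (1.798 + 2.341 + 4.877 + 0.824 + 1.32 + 3.577) / 6
R_bar = 14.737 / 6 = 2.4561667
sigma_hat = R_bar / d2 = 2.4561667 / 3.078 = 0.7980

0.7980


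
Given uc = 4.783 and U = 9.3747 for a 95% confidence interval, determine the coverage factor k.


k = U / uc
k = 9.3747 / 4.783
k = 1.96

1.96


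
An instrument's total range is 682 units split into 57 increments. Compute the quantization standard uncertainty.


resolution = range / divisions
resolution = 682 / 57 = 11.964912
u_res = resolution / (2*sqrt(3))
u_res = 11.964912 / 3.4641016
u_res = 3.4540

3.4540


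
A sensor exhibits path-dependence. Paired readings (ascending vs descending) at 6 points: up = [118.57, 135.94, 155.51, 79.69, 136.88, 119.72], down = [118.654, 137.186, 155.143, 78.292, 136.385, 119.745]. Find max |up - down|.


|118.57 - 118.654| = 0.0840
|135.94 - 137.186| = 1.2460
|155.51 - 155.143| = 0.3670
|79.69 - 78.292| = 1.3980
|136.88 - 136.385| = 0.4950
|119.72 - 119.745| = 0.0250
hysteresis = max(diffs) = 1.3980

1.3980


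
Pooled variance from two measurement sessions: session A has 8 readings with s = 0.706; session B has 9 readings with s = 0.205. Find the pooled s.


s_p = sqrt(((n1-1)*s1^2 + (n2-1)*s2^2) / (n1+n2-2))
numerator = (8-1)*0.706^2 + (9-1)*0.205^2 = 3.489052 + 0.3362 = 3.825252
denominator = 8 + 9 - 2 = 15
s_p^2 = 3.825252 / 15 = 0.2550168
s_p = sqrt(0.2550168) = 0.5050

0.5050


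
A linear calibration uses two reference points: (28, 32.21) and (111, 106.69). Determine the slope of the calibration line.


slope = (y2 - y1) / (x2 - x1)
= (106.69 - 32.21) / (111 - 28)
= 74.4800 / 83
= 0.8973

0.8973


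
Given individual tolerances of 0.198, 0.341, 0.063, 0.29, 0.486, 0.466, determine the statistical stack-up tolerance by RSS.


RSS = sqrt(0.198^2 + 0.341^2 + 0.063^2 + 0.29^2 + 0.486^2 + 0.466^2)
= sqrt(0.696906)
= 0.8348

0.8348


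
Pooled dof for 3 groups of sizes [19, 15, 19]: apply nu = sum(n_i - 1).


nu = sum_i (n_i - 1)
nu = ((19 - 1) + (15 - 1) + (19 - 1))
nu = 18 + 14 + 18
nu = 50

50


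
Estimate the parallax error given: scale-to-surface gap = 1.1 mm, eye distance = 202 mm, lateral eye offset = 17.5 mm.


error = h * offset / d
= 1.1 * 17.5 / 202
= 0.0953

0.0953


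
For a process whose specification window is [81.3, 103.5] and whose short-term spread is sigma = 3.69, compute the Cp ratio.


Cp = (USL - LSL) / (6 * sigma)
= (103.5 - 81.3) / (6 * 3.69)
= 22.2000 / 22.1400
= 1.0027

1.0027


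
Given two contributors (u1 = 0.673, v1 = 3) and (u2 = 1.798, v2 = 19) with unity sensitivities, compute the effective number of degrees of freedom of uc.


uc = sqrt(u1^2 + u2^2) = sqrt(0.673^2 + 1.798^2) = 1.9198263
v_eff = uc^4 / (u1^4/v1 + u2^4/v2)
= 1.9198263^4 / (0.673^4/3 + 1.798^4/19)
= 13.584628 / 0.61843533
v_eff = 21.9661

21.9661


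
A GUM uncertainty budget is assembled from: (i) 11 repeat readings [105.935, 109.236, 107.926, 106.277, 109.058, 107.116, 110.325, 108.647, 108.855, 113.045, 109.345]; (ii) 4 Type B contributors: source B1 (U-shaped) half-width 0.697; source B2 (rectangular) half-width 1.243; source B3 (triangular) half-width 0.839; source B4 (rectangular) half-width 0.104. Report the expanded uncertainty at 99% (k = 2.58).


mean = (105.935 + 109.236 + 107.926 + 106.277 + 109.058 + 107.116 + 110.325 + 108.647 + 108.855 + 113.045 + 109.345) / 11 = 108.7059091
s = sqrt(sum((x - mean)^2)/(n-1)) = 1.9748891
u_A = s / sqrt(n) = 1.9748891 / sqrt(11) = 0.59545147
u_B1 = 0.697 / sqrt(2) = 0.49285343
u_B2 = 1.243 / sqrt(3) = 0.71764638
u_B3 = 0.839 / sqrt(6) = 0.34252032
u_B4 = 0.104 / sqrt(3) = 0.060044428
uc = sqrt(0.59545147^2 + 0.49285343^2 + 0.71764638^2 + 0.34252032^2 + 0.060044428^2) = 1.1105894
U = k * uc = 2.58 * 1.1105894
U = 2.8653

2.8653


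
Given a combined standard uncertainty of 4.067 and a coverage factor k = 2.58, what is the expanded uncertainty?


U = k * uc
U = 2.58 * 4.067
U = 10.4929

10.4929


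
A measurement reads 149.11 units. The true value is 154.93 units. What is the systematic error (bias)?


Systematic error = measured - true
= 149.11 - 154.93
= -5.8200

-5.8200


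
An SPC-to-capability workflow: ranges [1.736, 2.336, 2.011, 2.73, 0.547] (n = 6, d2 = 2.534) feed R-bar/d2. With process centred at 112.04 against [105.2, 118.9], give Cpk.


R_bar = (1.736 + 2.336 + 2.011 + 2.73 + 0.547) / 5 = 1.872
sigma = R_bar / d2 = 1.872 / 2.534 = 0.73875296
Cp = (USL - LSL)/(6*sigma) = (118.9 - 105.2)/(6*0.73875296) = 3.0908
Cpu = (118.9 - 112.04)/(3*0.73875296) = 3.0953
Cpl = (112.04 - 105.2)/(3*0.73875296) = 3.0863
Cpk = min(Cpu, Cpl) = 3.0863

3.0863


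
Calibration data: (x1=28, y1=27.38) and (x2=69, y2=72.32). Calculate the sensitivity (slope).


slope = (y2 - y1) / (x2 - x1)
= (72.32 - 27.38) / (69 - 28)
= 44.9400 / 41
= 1.0961

1.0961


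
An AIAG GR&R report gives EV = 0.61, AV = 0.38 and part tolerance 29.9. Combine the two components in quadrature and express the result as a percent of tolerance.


GRR = sqrt(EV^2 + AV^2) = sqrt(0.61^2 + 0.38^2) = 0.71867934
%GRR = GRR / tol * 100 = 0.71867934 / 29.9 * 100
%GRR = 2.4036

2.4036


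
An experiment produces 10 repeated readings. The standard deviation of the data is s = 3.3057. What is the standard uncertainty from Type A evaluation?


u_A = s / sqrt(n)
u_A = 3.3057 / sqrt(10)
u_A = 3.3057 / 3.1622777
u_A = 1.0454

1.0454


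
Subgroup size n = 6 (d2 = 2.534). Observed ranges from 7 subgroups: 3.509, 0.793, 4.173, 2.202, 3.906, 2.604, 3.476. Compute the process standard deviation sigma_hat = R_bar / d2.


R_bar = (3.509 + 0.793 + 4.173 + 2.202 + 3.906 + 2.604 + 3.476) / 7
R_bar = 20.663 / 7 = 2.9518571
sigma_hat = R_bar / d2 = 2.9518571 / 2.534 = 1.1649

1.1649


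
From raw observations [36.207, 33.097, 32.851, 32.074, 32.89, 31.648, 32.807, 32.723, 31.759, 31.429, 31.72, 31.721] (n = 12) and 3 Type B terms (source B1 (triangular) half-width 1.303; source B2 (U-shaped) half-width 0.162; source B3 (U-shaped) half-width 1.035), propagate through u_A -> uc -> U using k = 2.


mean = (36.207 + 33.097 + 32.851 + 32.074 + 32.89 + 31.648 + 32.807 + 32.723 + 31.759 + 31.429 + 31.72 + 31.721) / 12 = 32.57716667
s = sqrt(sum((x - mean)^2)/(n-1)) = 1.28858
u_A = s / sqrt(n) = 1.28858 / sqrt(12) = 0.371981
u_B1 = 1.303 / sqrt(6) = 0.53194752
u_B2 = 0.162 / sqrt(2) = 0.1145513
u_B3 = 1.035 / sqrt(2) = 0.73185552
uc = sqrt(0.371981^2 + 0.53194752^2 + 0.1145513^2 + 0.73185552^2) = 0.9849226
U = k * uc = 2 * 0.9849226
U = 1.9698

1.9698


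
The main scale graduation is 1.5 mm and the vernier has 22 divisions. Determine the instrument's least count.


LC = MSD / n_div
= 1.5 / 22
= 0.0682

0.0682


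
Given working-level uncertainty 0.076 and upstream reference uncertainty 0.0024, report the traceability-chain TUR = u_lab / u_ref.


TUR = u_lab / u_ref
= 0.076 / 0.0024
= 31.6667

31.6667


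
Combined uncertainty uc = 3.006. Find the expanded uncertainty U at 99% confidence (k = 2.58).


U = k * uc
U = 2.58 * 3.006
U = 7.7555

7.7555


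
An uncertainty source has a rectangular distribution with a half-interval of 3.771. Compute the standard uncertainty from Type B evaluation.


u_B = half_width / sqrt(3)
u_B = 3.771 / 1.7320508
u_B = 2.1772

2.1772


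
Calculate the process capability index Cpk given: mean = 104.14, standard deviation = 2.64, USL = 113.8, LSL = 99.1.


Cpu = (USL - mean) / (3*sigma) = (113.8 - 104.14) / (3*2.64) = 1.2197
Cpl = (mean - LSL) / (3*sigma) = (104.14 - 99.1) / (3*2.64) = 0.6364
Cpk = min(Cpu, Cpl) = 0.6364

0.6364


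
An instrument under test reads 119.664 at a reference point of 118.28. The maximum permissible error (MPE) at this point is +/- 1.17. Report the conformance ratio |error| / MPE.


e = indication - reference = 119.664 - 118.28 = 1.3840
|e| = 1.3840
ratio = |e| / MPE = 1.3840 / 1.17
ratio = 1.1829

1.1829


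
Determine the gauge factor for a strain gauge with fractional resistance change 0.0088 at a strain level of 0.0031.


GF = (dR/R) / epsilon
= 0.0088 / 0.0031
= 2.8387

2.8387


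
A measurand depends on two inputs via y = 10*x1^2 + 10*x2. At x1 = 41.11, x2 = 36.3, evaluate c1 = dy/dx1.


y = 10*x1^2 + 10*x2
dy/dx1 = 2*10*x1
Evaluate at x1 = 41.11: c1 = 20 * 41.11
c1 = 822.2000

822.2000


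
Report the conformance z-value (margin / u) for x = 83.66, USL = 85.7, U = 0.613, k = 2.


u = U / k = 0.613 / 2 = 0.3065
margin = |USL - x| = |85.7 - 83.66| = 2.04
z = margin / u = 2.04 / 0.3065
z = 6.6558

6.6558


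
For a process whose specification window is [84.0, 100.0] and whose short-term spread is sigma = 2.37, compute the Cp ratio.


Cp = (USL - LSL) / (6 * sigma)
= (100.0 - 84.0) / (6 * 2.37)
= 16.0000 / 14.2200
= 1.1252

1.1252


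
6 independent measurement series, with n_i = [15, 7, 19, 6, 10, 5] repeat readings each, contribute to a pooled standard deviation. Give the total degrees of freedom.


nu = sum_i (n_i - 1)
nu = ((15 - 1) + (7 - 1) + (19 - 1) + (6 - 1) + (10 - 1) + (5 - 1))
nu = 14 + 6 + 18 + 5 + 9 + 4
nu = 56

56


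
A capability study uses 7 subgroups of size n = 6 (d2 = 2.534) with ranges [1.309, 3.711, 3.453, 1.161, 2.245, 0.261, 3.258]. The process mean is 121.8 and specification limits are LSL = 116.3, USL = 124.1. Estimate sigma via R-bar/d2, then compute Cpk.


R_bar = (1.309 + 3.711 + 3.453 + 1.161 + 2.245 + 0.261 + 3.258) / 7 = 2.1997143
sigma = R_bar / d2 = 2.1997143 / 2.534 = 0.86807983
Cp = (USL - LSL)/(6*sigma) = (124.1 - 116.3)/(6*0.86807983) = 1.4976
Cpu = (124.1 - 121.8)/(3*0.86807983) = 0.8832
Cpl = (121.8 - 116.3)/(3*0.86807983) = 2.1119
Cpk = min(Cpu, Cpl) = 0.8832

0.8832


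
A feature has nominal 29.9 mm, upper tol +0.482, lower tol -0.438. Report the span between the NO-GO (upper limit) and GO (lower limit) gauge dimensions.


GO = nominal - lower_tol (smallest hole = maximum material condition)
GO = 29.9 - 0.438 = 29.462
NO-GO = nominal + upper_tol (largest hole = least material condition)
NO-GO = 29.9 + 0.482 = 30.382
spread = NO-GO - GO = 30.382 - 29.462 = 0.9200

0.9200


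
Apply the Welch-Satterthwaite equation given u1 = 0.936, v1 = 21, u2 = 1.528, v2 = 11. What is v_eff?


uc = sqrt(u1^2 + u2^2) = sqrt(0.936^2 + 1.528^2) = 1.7918929
v_eff = uc^4 / (u1^4/v1 + u2^4/v2)
= 1.7918929^4 / (0.936^4/21 + 1.528^4/11)
= 10.309751 / 0.53211484
v_eff = 19.3750

19.3750


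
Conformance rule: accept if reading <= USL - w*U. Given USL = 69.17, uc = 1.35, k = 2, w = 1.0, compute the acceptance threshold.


U = k * uc = 2 * 1.35 = 2.7
guard band g = w * U = 1.0 * 2.7 = 2.7
AL = USL - g = 69.17 - 2.7
AL = 66.4700

66.4700


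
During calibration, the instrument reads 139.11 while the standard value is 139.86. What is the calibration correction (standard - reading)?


Correction = standard - reading
= 139.86 - 139.11
= 0.7500

0.7500


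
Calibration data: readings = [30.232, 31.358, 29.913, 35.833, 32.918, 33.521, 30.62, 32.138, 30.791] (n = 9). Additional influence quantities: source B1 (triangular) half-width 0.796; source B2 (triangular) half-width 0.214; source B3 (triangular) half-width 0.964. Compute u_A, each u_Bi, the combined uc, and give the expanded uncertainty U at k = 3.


mean = (30.232 + 31.358 + 29.913 + 35.833 + 32.918 + 33.521 + 30.62 + 32.138 + 30.791) / 9 = 31.92488889
s = sqrt(sum((x - mean)^2)/(n-1)) = 1.9064352
u_A = s / sqrt(n) = 1.9064352 / sqrt(9) = 0.6354784
u_B1 = 0.796 / sqrt(6) = 0.32496564
u_B2 = 0.214 / sqrt(6) = 0.087365134
u_B3 = 0.964 / sqrt(6) = 0.39355135
uc = sqrt(0.6354784^2 + 0.32496564^2 + 0.087365134^2 + 0.39355135^2) = 0.81972605
U = k * uc = 3 * 0.81972605
U = 2.4592

2.4592


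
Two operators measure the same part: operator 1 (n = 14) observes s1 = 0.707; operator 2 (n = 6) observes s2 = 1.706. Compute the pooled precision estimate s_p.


s_p = sqrt(((n1-1)*s1^2 + (n2-1)*s2^2) / (n1+n2-2))
numerator = (14-1)*0.707^2 + (6-1)*1.706^2 = 6.498037 + 14.55218 = 21.050217
denominator = 14 + 6 - 2 = 18
s_p^2 = 21.050217 / 18 = 1.1694565
s_p = sqrt(1.1694565) = 1.0814

1.0814


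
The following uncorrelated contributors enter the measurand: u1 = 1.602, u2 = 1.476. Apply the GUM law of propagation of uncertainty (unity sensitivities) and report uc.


uc = sqrt(1.602^2 + 1.476^2)
uc = sqrt(4.74498)
uc = 2.1783

2.1783


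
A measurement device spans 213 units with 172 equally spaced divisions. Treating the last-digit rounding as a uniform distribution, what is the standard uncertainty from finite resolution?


resolution = range / divisions
resolution = 213 / 172 = 1.2383721
u_res = resolution / (2*sqrt(3))
u_res = 1.2383721 / 3.4641016
u_res = 0.3575

0.3575


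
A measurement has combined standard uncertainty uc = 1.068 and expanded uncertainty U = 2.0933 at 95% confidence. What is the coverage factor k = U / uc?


k = U / uc
k = 2.0933 / 1.068
k = 1.96

1.96


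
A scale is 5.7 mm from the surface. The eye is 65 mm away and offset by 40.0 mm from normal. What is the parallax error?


error = h * offset / d
= 5.7 * 40.0 / 65
= 3.5077

3.5077


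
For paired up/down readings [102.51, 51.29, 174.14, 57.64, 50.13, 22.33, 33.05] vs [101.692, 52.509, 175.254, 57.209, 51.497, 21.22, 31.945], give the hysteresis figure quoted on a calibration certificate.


|102.51 - 101.692| = 0.8180
|51.29 - 52.509| = 1.2190
|174.14 - 175.254| = 1.1140
|57.64 - 57.209| = 0.4310
|50.13 - 51.497| = 1.3670
|22.33 - 21.22| = 1.1100
|33.05 - 31.945| = 1.1050
hysteresis = max(diffs) = 1.3670

1.3670


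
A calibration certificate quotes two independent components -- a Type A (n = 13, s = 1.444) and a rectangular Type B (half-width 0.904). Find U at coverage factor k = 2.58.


u_A = s / sqrt(n) = 1.444 / sqrt(13) = 0.40049354
u_B = half_width / sqrt(3) = 0.904 / sqrt(3) = 0.52192464
uc = sqrt(u_A^2 + u_B^2) = sqrt(0.40049354^2 + 0.52192464^2) = 0.65787568
U = k * uc = 2.58 * 0.65787568
U = 1.6973

1.6973


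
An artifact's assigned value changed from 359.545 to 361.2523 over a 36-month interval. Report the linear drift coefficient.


rate = (v2 - v1) / months
= (361.2523 - 359.545) / 36
= 1.7073 / 36
= 0.0474

0.0474


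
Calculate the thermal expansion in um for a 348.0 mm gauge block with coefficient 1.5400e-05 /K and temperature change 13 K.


dL = L * alpha * dT
= 348.0 * 1.5400e-05 * 13
= 0.0696696 mm
dL_um = 0.0696696 * 1000 = 69.6696 um

69.6696


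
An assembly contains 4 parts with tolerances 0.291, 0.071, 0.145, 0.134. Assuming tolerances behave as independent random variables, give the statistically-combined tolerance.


RSS = sqrt(0.291^2 + 0.071^2 + 0.145^2 + 0.134^2)
= sqrt(0.128703)
= 0.3588

0.3588


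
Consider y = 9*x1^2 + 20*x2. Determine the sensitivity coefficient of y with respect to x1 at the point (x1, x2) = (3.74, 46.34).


y = 9*x1^2 + 20*x2
dy/dx1 = 2*9*x1
Evaluate at x1 = 3.74: c1 = 18 * 3.74
c1 = 67.3200

67.3200


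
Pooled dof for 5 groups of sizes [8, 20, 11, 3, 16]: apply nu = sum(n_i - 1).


nu = sum_i (n_i - 1)
nu = ((8 - 1) + (20 - 1) + (11 - 1) + (3 - 1) + (16 - 1))
nu = 7 + 19 + 10 + 2 + 15
nu = 53

53


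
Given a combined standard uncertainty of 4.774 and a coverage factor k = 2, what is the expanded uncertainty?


U = k * uc
U = 2 * 4.774
U = 9.5480

9.5480


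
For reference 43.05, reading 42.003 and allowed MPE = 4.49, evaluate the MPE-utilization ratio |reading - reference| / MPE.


e = indication - reference = 42.003 - 43.05 = -1.0470
|e| = 1.0470
ratio = |e| / MPE = 1.0470 / 4.49
ratio = 0.2332

0.2332


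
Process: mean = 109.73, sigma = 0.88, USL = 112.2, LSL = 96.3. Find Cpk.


Cpu = (USL - mean) / (3*sigma) = (112.2 - 109.73) / (3*0.88) = 0.9356
Cpl = (mean - LSL) / (3*sigma) = (109.73 - 96.3) / (3*0.88) = 5.0871
Cpk = min(Cpu, Cpl) = 0.9356

0.9356


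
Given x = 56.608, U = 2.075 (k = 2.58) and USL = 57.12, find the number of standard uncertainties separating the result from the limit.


u = U / k = 2.075 / 2.58 = 0.80426357
margin = |USL - x| = |57.12 - 56.608| = 0.512
z = margin / u = 0.512 / 0.80426357
z = 0.6366

0.6366


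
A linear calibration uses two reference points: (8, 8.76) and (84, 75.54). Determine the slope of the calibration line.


slope = (y2 - y1) / (x2 - x1)
= (75.54 - 8.76) / (84 - 8)
= 66.7800 / 76
= 0.8787

0.8787


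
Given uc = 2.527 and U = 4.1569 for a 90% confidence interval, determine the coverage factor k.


k = U / uc
k = 4.1569 / 2.527
k = 1.645

1.645


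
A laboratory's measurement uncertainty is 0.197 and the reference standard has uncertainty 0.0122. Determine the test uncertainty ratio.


TUR = u_lab / u_ref
= 0.197 / 0.0122
= 16.1475

16.1475


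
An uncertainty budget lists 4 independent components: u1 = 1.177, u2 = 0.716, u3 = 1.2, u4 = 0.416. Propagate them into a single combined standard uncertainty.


uc = sqrt(1.177^2 + 0.716^2 + 1.2^2 + 0.416^2)
uc = sqrt(3.511041)
uc = 1.8738

1.8738


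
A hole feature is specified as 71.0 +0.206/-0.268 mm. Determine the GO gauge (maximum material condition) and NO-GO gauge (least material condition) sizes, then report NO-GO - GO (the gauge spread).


GO = nominal - lower_tol (smallest hole = maximum material condition)
GO = 71.0 - 0.268 = 70.732
NO-GO = nominal + upper_tol (largest hole = least material condition)
NO-GO = 71.0 + 0.206 = 71.206
spread = NO-GO - GO = 71.206 - 70.732 = 0.4740

0.4740


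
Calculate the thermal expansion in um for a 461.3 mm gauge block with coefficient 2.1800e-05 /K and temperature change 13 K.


dL = L * alpha * dT
= 461.3 * 2.1800e-05 * 13
= 0.1307324 mm
dL_um = 0.1307324 * 1000 = 130.7324 um

130.7324


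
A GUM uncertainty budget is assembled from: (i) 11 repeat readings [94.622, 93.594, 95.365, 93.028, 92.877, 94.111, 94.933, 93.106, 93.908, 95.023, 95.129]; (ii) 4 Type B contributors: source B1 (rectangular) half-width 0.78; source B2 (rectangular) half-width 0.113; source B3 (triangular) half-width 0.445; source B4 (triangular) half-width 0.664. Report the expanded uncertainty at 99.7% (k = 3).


mean = (94.622 + 93.594 + 95.365 + 93.028 + 92.877 + 94.111 + 94.933 + 93.106 + 93.908 + 95.023 + 95.129) / 11 = 94.15418182
s = sqrt(sum((x - mean)^2)/(n-1)) = 0.91493419
u_A = s / sqrt(n) = 0.91493419 / sqrt(11) = 0.27586304
u_B1 = 0.78 / sqrt(3) = 0.45033321
u_B2 = 0.113 / sqrt(3) = 0.06524058
u_B3 = 0.445 / sqrt(6) = 0.18167049
u_B4 = 0.664 / sqrt(6) = 0.27107686
uc = sqrt(0.27586304^2 + 0.45033321^2 + 0.06524058^2 + 0.18167049^2 + 0.27107686^2) = 0.62421437
U = k * uc = 3 * 0.62421437
U = 1.8726

1.8726


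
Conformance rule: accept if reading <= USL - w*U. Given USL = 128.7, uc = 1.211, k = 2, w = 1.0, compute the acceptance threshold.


U = k * uc = 2 * 1.211 = 2.422
guard band g = w * U = 1.0 * 2.422 = 2.422
AL = USL - g = 128.7 - 2.422
AL = 126.2780

126.2780


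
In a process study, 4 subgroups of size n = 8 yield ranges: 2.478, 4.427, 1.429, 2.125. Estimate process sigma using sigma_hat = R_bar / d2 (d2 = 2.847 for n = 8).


R_bar = (2.478 + 4.427 + 1.429 + 2.125) / 4
R_bar = 10.459 / 4 = 2.61475
sigma_hat = R_bar / d2 = 2.61475 / 2.847 = 0.9184

0.9184


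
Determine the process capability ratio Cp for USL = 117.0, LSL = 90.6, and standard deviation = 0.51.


Cp = (USL - LSL) / (6 * sigma)
= (117.0 - 90.6) / (6 * 0.51)
= 26.4000 / 3.0600
= 8.6275

8.6275


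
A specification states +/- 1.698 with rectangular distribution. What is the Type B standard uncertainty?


u_B = half_width / sqrt(3)
u_B = 1.698 / 1.7320508
u_B = 0.9803

0.9803


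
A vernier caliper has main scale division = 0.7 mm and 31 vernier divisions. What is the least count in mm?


LC = MSD / n_div
= 0.7 / 31
= 0.0226

0.0226


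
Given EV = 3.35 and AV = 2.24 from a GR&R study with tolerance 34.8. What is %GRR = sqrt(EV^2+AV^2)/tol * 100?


GRR = sqrt(EV^2 + AV^2) = sqrt(3.35^2 + 2.24^2) = 4.0299007
%GRR = GRR / tol * 100 = 4.0299007 / 34.8 * 100
%GRR = 11.5802

11.5802


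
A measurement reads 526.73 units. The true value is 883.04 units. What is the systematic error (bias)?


Systematic error = measured - true
= 526.73 - 883.04
= -356.3100

-356.3100


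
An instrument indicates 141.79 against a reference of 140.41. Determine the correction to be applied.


Correction = standard - reading
= 140.41 - 141.79
= -1.3800

-1.3800


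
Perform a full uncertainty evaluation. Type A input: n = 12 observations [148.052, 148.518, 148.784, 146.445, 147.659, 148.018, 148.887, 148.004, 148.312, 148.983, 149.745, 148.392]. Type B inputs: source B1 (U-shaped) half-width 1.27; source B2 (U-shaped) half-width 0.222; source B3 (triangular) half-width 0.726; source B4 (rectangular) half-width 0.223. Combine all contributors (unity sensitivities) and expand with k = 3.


mean = (148.052 + 148.518 + 148.784 + 146.445 + 147.659 + 148.018 + 148.887 + 148.004 + 148.312 + 148.983 + 149.745 + 148.392) / 12 = 148.3165833
s = sqrt(sum((x - mean)^2)/(n-1)) = 0.81277979
u_A = s / sqrt(n) = 0.81277979 / sqrt(12) = 0.23462932
u_B1 = 1.27 / sqrt(2) = 0.89802561
u_B2 = 0.222 / sqrt(2) = 0.15697771
u_B3 = 0.726 / sqrt(6) = 0.29638826
u_B4 = 0.223 / sqrt(3) = 0.12874911
uc = sqrt(0.23462932^2 + 0.89802561^2 + 0.15697771^2 + 0.29638826^2 + 0.12874911^2) = 0.99527145
U = k * uc = 3 * 0.99527145
U = 2.9858

2.9858


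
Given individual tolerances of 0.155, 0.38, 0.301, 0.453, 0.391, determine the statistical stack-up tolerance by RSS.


RSS = sqrt(0.155^2 + 0.38^2 + 0.301^2 + 0.453^2 + 0.391^2)
= sqrt(0.617116)
= 0.7856

0.7856


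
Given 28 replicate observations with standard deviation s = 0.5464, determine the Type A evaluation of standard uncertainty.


u_A = s / sqrt(n)
u_A = 0.5464 / sqrt(28)
u_A = 0.5464 / 5.2915026
u_A = 0.1033

0.1033


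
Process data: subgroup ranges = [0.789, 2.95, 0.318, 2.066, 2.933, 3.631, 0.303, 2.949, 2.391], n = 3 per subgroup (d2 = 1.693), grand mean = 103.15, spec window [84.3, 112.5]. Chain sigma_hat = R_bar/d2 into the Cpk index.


R_bar = (0.789 + 2.95 + 0.318 + 2.066 + 2.933 + 3.631 + 0.303 + 2.949 + 2.391) / 9 = 2.0366667
sigma = R_bar / d2 = 2.0366667 / 1.693 = 1.2029927
Cp = (USL - LSL)/(6*sigma) = (112.5 - 84.3)/(6*1.2029927) = 3.9069
Cpu = (112.5 - 103.15)/(3*1.2029927) = 2.5908
Cpl = (103.15 - 84.3)/(3*1.2029927) = 5.2231
Cpk = min(Cpu, Cpl) = 2.5908

2.5908


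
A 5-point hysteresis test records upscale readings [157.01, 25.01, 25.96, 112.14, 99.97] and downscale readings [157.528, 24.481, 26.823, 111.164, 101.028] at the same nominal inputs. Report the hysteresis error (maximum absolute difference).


|157.01 - 157.528| = 0.5180
|25.01 - 24.481| = 0.5290
|25.96 - 26.823| = 0.8630
|112.14 - 111.164| = 0.9760
|99.97 - 101.028| = 1.0580
hysteresis = max(diffs) = 1.0580

1.0580


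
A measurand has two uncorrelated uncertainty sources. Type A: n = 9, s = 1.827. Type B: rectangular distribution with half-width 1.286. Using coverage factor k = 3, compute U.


u_A = s / sqrt(n) = 1.827 / sqrt(9) = 0.609
u_B = half_width / sqrt(3) = 1.286 / sqrt(3) = 0.74247245
uc = sqrt(u_A^2 + u_B^2) = sqrt(0.609^2 + 0.74247245^2) = 0.96028451
U = k * uc = 3 * 0.96028451
U = 2.8809

2.8809


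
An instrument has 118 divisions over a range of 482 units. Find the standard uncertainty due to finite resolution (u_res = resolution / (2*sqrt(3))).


resolution = range / divisions
resolution = 482 / 118 = 4.0847458
u_res = resolution / (2*sqrt(3))
u_res = 4.0847458 / 3.4641016
u_res = 1.1792

1.1792


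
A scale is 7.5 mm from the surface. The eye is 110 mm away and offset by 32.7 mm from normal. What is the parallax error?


error = h * offset / d
= 7.5 * 32.7 / 110
= 2.2295

2.2295


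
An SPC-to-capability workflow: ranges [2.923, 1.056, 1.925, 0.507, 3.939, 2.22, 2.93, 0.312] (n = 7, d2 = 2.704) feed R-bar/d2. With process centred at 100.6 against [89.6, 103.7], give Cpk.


R_bar = (2.923 + 1.056 + 1.925 + 0.507 + 3.939 + 2.22 + 2.93 + 0.312) / 8 = 1.9765
sigma = R_bar / d2 = 1.9765 / 2.704 = 0.73095414
Cp = (USL - LSL)/(6*sigma) = (103.7 - 89.6)/(6*0.73095414) = 3.2150
Cpu = (103.7 - 100.6)/(3*0.73095414) = 1.4137
Cpl = (100.6 - 89.6)/(3*0.73095414) = 5.0163
Cpk = min(Cpu, Cpl) = 1.4137

1.4137


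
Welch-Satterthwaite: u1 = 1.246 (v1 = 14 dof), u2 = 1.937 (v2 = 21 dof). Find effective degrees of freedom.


uc = sqrt(u1^2 + u2^2) = sqrt(1.246^2 + 1.937^2) = 2.3031468
v_eff = uc^4 / (u1^4/v1 + u2^4/v2)
= 2.3031468^4 / (1.246^4/14 + 1.937^4/21)
= 28.137563 / 0.84251097
v_eff = 33.3973

33.3973


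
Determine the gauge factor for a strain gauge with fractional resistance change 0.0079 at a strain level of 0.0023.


GF = (dR/R) / epsilon
= 0.0079 / 0.0023
= 3.4348

3.4348


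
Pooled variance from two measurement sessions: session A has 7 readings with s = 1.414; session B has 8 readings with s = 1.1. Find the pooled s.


s_p = sqrt(((n1-1)*s1^2 + (n2-1)*s2^2) / (n1+n2-2))
numerator = (7-1)*1.414^2 + (8-1)*1.1^2 = 11.996376 + 8.47 = 20.466376
denominator = 7 + 8 - 2 = 13
s_p^2 = 20.466376 / 13 = 1.5743366
s_p = sqrt(1.5743366) = 1.2547

1.2547


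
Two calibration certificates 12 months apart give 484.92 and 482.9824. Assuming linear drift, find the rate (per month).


rate = (v2 - v1) / months
= (482.9824 - 484.92) / 12
= -1.9376 / 12
= -0.1615

-0.1615


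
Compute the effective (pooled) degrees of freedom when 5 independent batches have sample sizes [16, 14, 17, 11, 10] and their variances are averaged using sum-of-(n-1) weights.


nu = sum_i (n_i - 1)
nu = ((16 - 1) + (14 - 1) + (17 - 1) + (11 - 1) + (10 - 1))
nu = 15 + 13 + 16 + 10 + 9
nu = 63

63


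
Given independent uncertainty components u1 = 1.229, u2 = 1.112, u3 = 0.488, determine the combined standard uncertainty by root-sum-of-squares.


uc = sqrt(1.229^2 + 1.112^2 + 0.488^2)
uc = sqrt(2.985129)
uc = 1.7278

1.7278


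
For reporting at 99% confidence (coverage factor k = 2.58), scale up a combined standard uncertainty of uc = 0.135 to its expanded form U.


U = k * uc
U = 2.58 * 0.135
U = 0.3483

0.3483


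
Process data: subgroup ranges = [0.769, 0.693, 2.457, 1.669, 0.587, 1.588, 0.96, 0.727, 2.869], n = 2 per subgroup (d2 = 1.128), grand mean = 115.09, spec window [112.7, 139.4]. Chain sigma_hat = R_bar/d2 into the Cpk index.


R_bar = (0.769 + 0.693 + 2.457 + 1.669 + 0.587 + 1.588 + 0.96 + 0.727 + 2.869) / 9 = 1.3687778
sigma = R_bar / d2 = 1.3687778 / 1.128 = 1.2134555
Cp = (USL - LSL)/(6*sigma) = (139.4 - 112.7)/(6*1.2134555) = 3.6672
Cpu = (139.4 - 115.09)/(3*1.2134555) = 6.6779
Cpl = (115.09 - 112.7)/(3*1.2134555) = 0.6565
Cpk = min(Cpu, Cpl) = 0.6565

0.6565


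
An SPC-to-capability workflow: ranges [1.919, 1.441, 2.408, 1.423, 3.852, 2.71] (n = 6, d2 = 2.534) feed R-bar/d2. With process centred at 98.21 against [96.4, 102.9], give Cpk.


R_bar = (1.919 + 1.441 + 2.408 + 1.423 + 3.852 + 2.71) / 6 = 2.2921667
sigma = R_bar / d2 = 2.2921667 / 2.534 = 0.9045646
Cp = (USL - LSL)/(6*sigma) = (102.9 - 96.4)/(6*0.9045646) = 1.1976
Cpu = (102.9 - 98.21)/(3*0.9045646) = 1.7283
Cpl = (98.21 - 96.4)/(3*0.9045646) = 0.6670
Cpk = min(Cpu, Cpl) = 0.6670

0.6670


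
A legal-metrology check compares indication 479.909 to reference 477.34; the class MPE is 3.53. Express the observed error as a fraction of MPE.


e = indication - reference = 479.909 - 477.34 = 2.5690
|e| = 2.5690
ratio = |e| / MPE = 2.5690 / 3.53
ratio = 0.7278

0.7278


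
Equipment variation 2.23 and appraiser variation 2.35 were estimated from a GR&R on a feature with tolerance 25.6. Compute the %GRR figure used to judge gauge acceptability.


GRR = sqrt(EV^2 + AV^2) = sqrt(2.23^2 + 2.35^2) = 3.2396605
%GRR = GRR / tol * 100 = 3.2396605 / 25.6 * 100
%GRR = 12.6549

12.6549


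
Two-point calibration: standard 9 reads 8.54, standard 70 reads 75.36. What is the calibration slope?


slope = (y2 - y1) / (x2 - x1)
= (75.36 - 8.54) / (70 - 9)
= 66.8200 / 61
= 1.0954

1.0954
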